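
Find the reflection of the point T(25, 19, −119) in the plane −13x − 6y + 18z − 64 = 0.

(-105, -41, 61)

n = (−13, −6, 18), |n|² = 529, n·T − 64 = -2645, so t = -2645/529 = -5.
Foot F = T − (-5)·n = (−40, −11, −29); the reflection is 2F − T = (−105, −41, 61).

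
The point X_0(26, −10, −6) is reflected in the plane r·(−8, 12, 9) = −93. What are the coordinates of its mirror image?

(10, 14, 12)

With n = (−8, 12, 9), the signed offset is (n·X_0 − (-93))/|n|² = -289/289 = -1.
X_0' = X_0 − 2t·n = (26, −10, −6) − (-2)·(−8, 12, 9) = (10, 14, 12).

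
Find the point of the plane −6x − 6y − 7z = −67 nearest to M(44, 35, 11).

(20, 11, -17)

The perpendicular from M has direction n = (−6, −6, −7): r = (44, 35, 11) + λ(−6, −6, −7).
Substitute into the plane: n·(M + λn) = -67 gives -551 + 121λ = -67, so λ = 4.
Foot = (44, 35, 11) + 4·(−6, −6, −7) = (20, 11, −17).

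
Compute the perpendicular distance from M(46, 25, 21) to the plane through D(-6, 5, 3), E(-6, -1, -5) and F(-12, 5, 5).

DE = (0, -6, -8) and DF = (-6, 0, 2), so a normal is n = DE × DF = (-12, 48, -36).
n = (-12, 48, -36); n·P − 204 = -312; |n| = 12√26; distance = 312/(12√26) = √26.

√26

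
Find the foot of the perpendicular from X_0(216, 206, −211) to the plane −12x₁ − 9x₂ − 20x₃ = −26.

The perpendicular from X_0 has direction n = (−12, −9, −20): r = (216, 206, −211) + μ(−12, −9, −20).
Substitute into the plane: n·(X_0 + μn) = -26 gives -226 + 625μ = -26, so μ = 8/25.
Foot = (216, 206, −211) + (8/25)·(−12, −9, −20) = (5304/25, 5078/25, −1087/5).

(5304/25, 5078/25, -1087/5)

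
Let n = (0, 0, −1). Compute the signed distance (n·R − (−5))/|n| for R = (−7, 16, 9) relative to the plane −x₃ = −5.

n·R − (-5) = -4.
|n| = 1, so the signed distance is -4/1 = -4.

-4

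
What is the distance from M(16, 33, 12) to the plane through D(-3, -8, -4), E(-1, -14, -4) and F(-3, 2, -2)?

DE = (2, -6, 0) and DF = (0, 10, 2), so a normal is n = DE × DF = (-12, -4, 20).
Then n·(16, 33, 12) - (-12) = -72.
|n| = √(144 + 16 + 400) = 4√35, so the distance is |-72|/(4√35) = 18√35/35.

18√35/35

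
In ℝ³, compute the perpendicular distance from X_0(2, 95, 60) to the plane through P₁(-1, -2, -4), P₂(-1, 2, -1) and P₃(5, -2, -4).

P₁P₂ = (0, 4, 3) and P₁P₃ = (6, 0, 0), so a normal is n = P₁P₂ × P₁P₃ = (0, 18, -24).
d = |18·95 + (-24)·60 − 60| / √(0 + 324 + 576) = |210| / 30 = 7.

7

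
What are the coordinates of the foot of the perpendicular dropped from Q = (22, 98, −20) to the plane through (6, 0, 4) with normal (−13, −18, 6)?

(-30, 26, 4)

n = (−13, −18, 6), |n|² = 529, and n·Q − (-54) = -2116.
t = -2116/529 = -4, so the foot is Q − t·n = (22, 98, −20) − (-4)·(−13, −18, 6) = (−30, 26, 4).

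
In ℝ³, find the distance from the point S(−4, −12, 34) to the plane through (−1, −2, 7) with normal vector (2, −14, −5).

The plane has equation n·(r − (−1, −2, 7)) = 0, i.e. n·r = -9.
d = |2·(-4) + (-14)·(-12) + (-5)·34 − (-9)| / √(4 + 196 + 25) = |-1| / 15 = 1/15.

1/15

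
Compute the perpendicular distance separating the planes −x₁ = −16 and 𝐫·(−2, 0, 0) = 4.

18

Divide the second equation by 2 to match normals: −x₁ = 2.
Both planes have normal n = (−1, 0, 0), |n| = 1. Any point on the first plane is at distance |2 − (-16)|/|n| = 18/1 = 18 from the second.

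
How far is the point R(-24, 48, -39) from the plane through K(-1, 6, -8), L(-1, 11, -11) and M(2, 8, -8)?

17/√38

KL = (0, 5, -3) and KM = (3, 2, 0), so a normal is n = KL × KM = (6, -9, -15).
Then n·(-24, 48, -39) - 60 = -51.
|n| = √(36 + 81 + 225) = 3√38, so the distance is |-51|/(3√38) = 17√38/38.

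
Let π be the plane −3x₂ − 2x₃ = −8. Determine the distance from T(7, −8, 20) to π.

8/√13

Normal vector n = (0, −3, −2), and n·(7, −8, 20) − (−8) = −8.
|n| = √(0 + 9 + 4) = √13, so the distance is |-8|/√13 = 8/√13.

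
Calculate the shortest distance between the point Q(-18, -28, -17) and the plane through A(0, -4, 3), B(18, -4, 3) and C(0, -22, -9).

12√13/13

AB = (18, 0, 0) and AC = (0, -18, -12), so a normal is n = AB × AC = (0, 216, -324).
Then n·(-18, -28, -17) - (-1836) = 1296.
|n| = √(0 + 46656 + 104976) = 108√13, so the distance is |1296|/(108√13) = 12/√13.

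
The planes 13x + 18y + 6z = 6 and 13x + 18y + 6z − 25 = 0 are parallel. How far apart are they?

19/23

With common normal n = (13, 18, 6) (|n| = 23), the distance is |6 − 25|/|n| = 19/23.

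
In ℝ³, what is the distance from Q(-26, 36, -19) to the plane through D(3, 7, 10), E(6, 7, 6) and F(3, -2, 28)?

DE = (3, 0, -4) and DF = (0, -9, 18), so a normal is n = DE × DF = (-36, -54, -27).
d = |(-36)·(-26) + (-54)·36 + (-27)·(-19) − (-756)| / √(1296 + 2916 + 729) = |261| / (9√61) = 29√61/61.

29√61/61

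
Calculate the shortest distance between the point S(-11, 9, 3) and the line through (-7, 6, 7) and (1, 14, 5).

√41

A direction vector is d = (8, 8, -2).
AP = (-4, 3, -4), and AP × d = (26, -40, -56).
|AP × d|² = 5412 and |d|² = 132, so the distance is √(5412/132) = √41.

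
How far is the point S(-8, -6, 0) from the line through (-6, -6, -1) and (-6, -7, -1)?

√5

A direction vector is d = (0, -1, 0).
AP = (-2, 0, 1), and AP × d = (1, 0, 2).
|AP × d|² = 5 and |d|² = 1, so the distance is √5.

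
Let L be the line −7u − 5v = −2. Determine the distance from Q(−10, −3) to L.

d = |(-7)·(-10) + (-5)·(-3) − (-2)| / √(49 + 25) = |87|/√74 = 87/√74.

87/√74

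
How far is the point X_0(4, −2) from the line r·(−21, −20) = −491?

447/29

The normal to the line is n = (−21, −20) with |n| = 29.
|n·X_0 − (-491)| = |-44 − (-491)| = 447, so the distance is 447/29.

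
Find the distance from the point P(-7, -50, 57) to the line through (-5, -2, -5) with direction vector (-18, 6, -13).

Direction vector d = (-18, 6, -13).
AP = (-2, -48, 62), and AP × d = (252, -1142, -876).
|AP × d|² = 2135044 and |d|² = 529, so the distance is √(2135044/529) = √4036 = 2√1009.

2√1009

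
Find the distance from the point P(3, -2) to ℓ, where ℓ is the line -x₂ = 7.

5

d = |0·3 + (-1)·(-2) − 7| / √(0 + 1) = |-5|/1 = 5.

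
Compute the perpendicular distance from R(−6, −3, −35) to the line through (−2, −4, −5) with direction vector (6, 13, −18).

2√97

Direction vector d = (6, 13, −18).
AP = (−4, 1, −30); AP·d = 529, |AP|² = 917, |d|² = 529.
distance² = |AP|² − (AP·d)²/|d|² = 917 − 279841/529 = 388, so the distance is 2√97.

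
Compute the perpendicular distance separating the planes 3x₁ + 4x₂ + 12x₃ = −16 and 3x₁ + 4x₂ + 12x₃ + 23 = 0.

With common normal n = (3, 4, 12) (|n| = 13), the distance is |(-16) − (-23)|/|n| = 7/13.

7/13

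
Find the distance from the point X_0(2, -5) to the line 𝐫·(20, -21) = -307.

452/29

d = |20·2 + (-21)·(-5) − (-307)| / √(400 + 441) = |452|/29 = 452/29.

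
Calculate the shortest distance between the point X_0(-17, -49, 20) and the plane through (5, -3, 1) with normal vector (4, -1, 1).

The plane has equation n·(r − (5, -3, 1)) = 0, i.e. n·r = 24.
Then n·(-17, -49, 20) - 24 = -23.
|n| = √(16 + 1 + 1) = 3√2, so the distance is |-23|/(3√2) = 23√2/6.

23√2/6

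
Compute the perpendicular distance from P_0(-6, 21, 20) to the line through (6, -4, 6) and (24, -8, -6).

√481

A direction vector is d = (18, -4, -12).
AP = (-12, 25, 14); AP·d = -484, |AP|² = 965, |d|² = 484.
distance² = |AP|² − (AP·d)²/|d|² = 965 − 234256/484 = 481, so the distance is √481.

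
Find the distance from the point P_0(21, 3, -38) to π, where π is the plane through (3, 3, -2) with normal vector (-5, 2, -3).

9√38/19

The plane has equation n·(r − (3, 3, -2)) = 0, i.e. n·r = -3.
n = (-5, 2, -3); n·P − (-3) = 18; |n| = √38; distance = 18/√38.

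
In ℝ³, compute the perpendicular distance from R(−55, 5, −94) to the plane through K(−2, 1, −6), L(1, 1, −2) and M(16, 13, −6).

28/√61

KL = (3, 0, 4) and KM = (18, 12, 0), so a normal is n = KL × KM = (−48, 72, 36).
n = (−48, 72, 36); n·P − (-48) = -336; |n| = 12√61; distance = 336/(12√61) = 28√61/61.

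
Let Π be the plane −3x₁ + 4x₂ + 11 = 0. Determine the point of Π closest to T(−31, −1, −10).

(-19, -17, -10)

The perpendicular from T has direction n = (−3, 4, 0): r = (−31, −1, −10) + t(−3, 4, 0).
Substitute into the plane: n·(T + tn) = -11 gives 89 + 25t = -11, so t = -4.
Foot = (−31, −1, −10) + (-4)·(−3, 4, 0) = (−19, −17, −10).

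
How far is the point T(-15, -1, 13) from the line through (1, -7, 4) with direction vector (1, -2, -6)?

√209

Direction vector d = (1, -2, -6).
AP = (-16, 6, 9); AP·d = -82, |AP|² = 373, |d|² = 41.
distance² = |AP|² − (AP·d)²/|d|² = 373 − 6724/41 = 209, so the distance is √209.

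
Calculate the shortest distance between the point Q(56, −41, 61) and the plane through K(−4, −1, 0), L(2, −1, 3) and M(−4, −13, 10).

KL = (6, 0, 3) and KM = (0, −12, 10), so a normal is n = KL × KM = (36, −60, −72).
Then n·(56, −41, 61) − (−84) = 168.
|n| = √(1296 + 3600 + 5184) = 12√70, so the distance is |168|/(12√70) = √70/5.

14/√70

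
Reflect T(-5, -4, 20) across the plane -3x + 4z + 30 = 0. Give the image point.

(25, -4, -20)

n = (-3, 0, 4), |n|² = 25, n·T − (-30) = 125, so t = 125/25 = 5.
Foot F = T − 5·n = (10, -4, 0); the reflection is 2F − T = (25, -4, -20).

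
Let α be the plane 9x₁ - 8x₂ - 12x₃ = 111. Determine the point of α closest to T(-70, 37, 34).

n = (9, -8, -12), |n|² = 289, and n·T − 111 = -1445.
t = -1445/289 = -5, so the foot is T − t·n = (-70, 37, 34) − (-5)·(9, -8, -12) = (-25, -3, -26).

(-25, -3, -26)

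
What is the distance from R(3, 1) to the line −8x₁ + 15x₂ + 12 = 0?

d = |(-8)·3 + 15·1 − (-12)| / √(64 + 225) = |3|/17 = 3/17.

3/17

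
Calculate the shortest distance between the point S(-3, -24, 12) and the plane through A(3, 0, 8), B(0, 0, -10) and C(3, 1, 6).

8√41/41

AB = (-3, 0, -18) and AC = (0, 1, -2), so a normal is n = AB × AC = (18, -6, -3).
n = (18, -6, -3); n·P − 30 = 24; |n| = 3√41; distance = 24/(3√41) = 8√41/41.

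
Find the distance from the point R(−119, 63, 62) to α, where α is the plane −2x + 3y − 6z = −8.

n = (−2, 3, −6); n·P − (-8) = 63; |n| = 7; distance = 63/7 = 9.

9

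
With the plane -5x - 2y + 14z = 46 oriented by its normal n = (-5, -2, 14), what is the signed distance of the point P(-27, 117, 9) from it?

n·P − 46 = -19.
|n| = 15, so the signed distance is -19/15.

-19/15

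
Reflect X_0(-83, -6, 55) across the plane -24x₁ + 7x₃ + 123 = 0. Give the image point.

(109, -6, -1)

With n = (-24, 0, 7), the signed offset is (n·X_0 − (-123))/|n|² = 2500/625 = 4.
X_0' = X_0 − 2t·n = (-83, -6, 55) − 8·(-24, 0, 7) = (109, -6, -1).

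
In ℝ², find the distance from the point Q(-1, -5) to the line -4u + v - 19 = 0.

20√17/17

d = |(-4)·(-1) + 1·(-5) − 19| / √(16 + 1) = |-20|/√17 = 20/√17.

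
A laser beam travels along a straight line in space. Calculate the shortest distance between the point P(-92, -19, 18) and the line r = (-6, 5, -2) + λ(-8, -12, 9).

2√937

Direction vector d = (-8, -12, 9).
AP = (-86, -24, 20); AP·d = 1156, |AP|² = 8372, |d|² = 289.
distance² = |AP|² − (AP·d)²/|d|² = 8372 − 1336336/289 = 3748, so the distance is 2√937.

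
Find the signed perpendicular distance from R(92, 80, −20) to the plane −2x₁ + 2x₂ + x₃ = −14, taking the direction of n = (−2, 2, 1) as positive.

-10

n·R − (-14) = -30.
|n| = 3, so the signed distance is -30/3 = -10.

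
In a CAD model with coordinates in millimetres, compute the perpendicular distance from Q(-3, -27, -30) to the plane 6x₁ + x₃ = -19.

n = (6, 0, 1); n·P − (-19) = -29; |n| = √37; distance = 29/√37 = 29√37/37.

29/√37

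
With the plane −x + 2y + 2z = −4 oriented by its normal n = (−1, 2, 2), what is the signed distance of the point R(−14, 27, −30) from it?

n·R − (-4) = 12.
|n| = 3, so the signed distance is 12/3 = 4.

4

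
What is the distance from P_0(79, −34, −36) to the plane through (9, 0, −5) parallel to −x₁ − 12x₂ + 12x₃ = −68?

2

Parallel planes share the normal n = (−1, −12, 12); since (9, 0, −5) lies on the plane, its equation is −x₁ − 12x₂ + 12x₃ = -69.
d = |(-1)·79 + (-12)·(-34) + 12·(-36) − (-69)| / √(1 + 144 + 144) = |-34| / 17 = 2.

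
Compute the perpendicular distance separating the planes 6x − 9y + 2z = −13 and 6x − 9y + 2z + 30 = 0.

17/11

With common normal n = (6, −9, 2) (|n| = 11), the distance is |(-13) − (-30)|/|n| = 17/11.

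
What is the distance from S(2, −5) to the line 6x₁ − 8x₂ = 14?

19/5

d = |6·2 + (-8)·(-5) − 14| / √(36 + 64) = |38|/10 = 19/5.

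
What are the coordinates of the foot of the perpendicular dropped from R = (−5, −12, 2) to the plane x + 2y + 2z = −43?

(-7, -16, -2)

n = (1, 2, 2), |n|² = 9, and n·R − (-43) = 18.
t = 18/9 = 2, so the foot is R − t·n = (−5, −12, 2) − 2·(1, 2, 2) = (−7, −16, −2).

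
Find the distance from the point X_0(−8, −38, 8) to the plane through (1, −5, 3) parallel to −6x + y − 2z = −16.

11/√41

Parallel planes share the normal n = (−6, 1, −2); since (1, −5, 3) lies on the plane, its equation is −6x + y − 2z = -17.
d = |(-6)·(-8) + 1·(-38) + (-2)·8 − (-17)| / √(36 + 1 + 4) = |11| / √41 = 11/√41.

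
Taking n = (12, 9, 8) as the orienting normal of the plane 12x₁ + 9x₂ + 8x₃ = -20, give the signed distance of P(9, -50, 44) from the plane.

n·P − (-20) = 30.
|n| = 17, so the signed distance is 30/17.

30/17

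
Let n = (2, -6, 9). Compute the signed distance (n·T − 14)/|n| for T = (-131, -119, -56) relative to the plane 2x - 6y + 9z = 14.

-6

n·T − 14 = -66.
|n| = 11, so the signed distance is -66/11 = -6.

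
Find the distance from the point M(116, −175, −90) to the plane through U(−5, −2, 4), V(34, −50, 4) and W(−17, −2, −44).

UV = (39, −48, 0) and UW = (−12, 0, −48), so a normal is n = UV × UW = (2304, 1872, −576).
Then n·(116, −175, −90) − (−17568) = 9072.
|n| = √(5308416 + 3504384 + 331776) = 3024, so the distance is |9072|/3024 = 3.

3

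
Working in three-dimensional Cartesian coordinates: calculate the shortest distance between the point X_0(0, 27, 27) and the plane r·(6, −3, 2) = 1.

Normal vector n = (6, −3, 2), and n·(0, 27, 27) − 1 = −28.
|n| = √(36 + 9 + 4) = 7, so the distance is |-28|/7 = 4.

4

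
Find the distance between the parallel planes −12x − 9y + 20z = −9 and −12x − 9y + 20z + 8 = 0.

Both planes have normal n = (−12, −9, 20), |n| = 25. Any point on the first plane is at distance |(-8) − (-9)|/|n| = 1/25 from the second.

1/25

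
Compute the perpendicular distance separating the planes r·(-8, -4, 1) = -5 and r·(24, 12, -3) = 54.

Divide the second equation by -3 to match normals: -8x - 4y + z = -18.
With common normal n = (-8, -4, 1) (|n| = 9), the distance is |(-5) − (-18)|/|n| = 13/9.

13/9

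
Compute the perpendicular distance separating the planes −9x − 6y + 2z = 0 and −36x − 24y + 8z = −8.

2/11

Divide the second equation by 4 to match normals: −9x − 6y + 2z = -2.
Both planes have normal n = (−9, −6, 2), |n| = 11. Any point on the first plane is at distance |(-2) − 0|/|n| = 2/11 from the second.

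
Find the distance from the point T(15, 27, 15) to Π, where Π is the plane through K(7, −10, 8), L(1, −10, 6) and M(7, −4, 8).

KL = (−6, 0, −2) and KM = (0, 6, 0), so a normal is n = KL × KM = (12, 0, −36).
d = |12·15 + (-36)·15 − (-204)| / √(144 + 0 + 1296) = |-156| / (12√10) = 13√10/10.

13/√10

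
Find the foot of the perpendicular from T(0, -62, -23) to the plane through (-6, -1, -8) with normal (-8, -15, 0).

The perpendicular from T has direction n = (-8, -15, 0): r = (0, -62, -23) + t(-8, -15, 0).
Substitute into the plane: n·(T + tn) = 63 gives 930 + 289t = 63, so t = -3.
Foot = (0, -62, -23) + (-3)·(-8, -15, 0) = (24, -17, -23).

(24, -17, -23)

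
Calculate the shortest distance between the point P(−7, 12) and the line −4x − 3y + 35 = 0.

27/5

The normal to the line is n = (−4, −3) with |n| = 5.
|n·P − (-35)| = |-8 − (-35)| = 27, so the distance is 27/5.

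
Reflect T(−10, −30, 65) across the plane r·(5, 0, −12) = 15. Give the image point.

With n = (5, 0, −12), the signed offset is (n·T − 15)/|n|² = -845/169 = -5.
T' = T − 2t·n = (−10, −30, 65) − (-10)·(5, 0, −12) = (40, −30, −55).

(40, -30, -55)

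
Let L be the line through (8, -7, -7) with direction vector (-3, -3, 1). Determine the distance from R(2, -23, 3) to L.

2√22

Direction vector d = (-3, -3, 1).
AP = (-6, -16, 10), and AP × d = (14, -24, -30).
|AP × d|² = 1672 and |d|² = 19, so the distance is √(1672/19) = √88 = 2√22.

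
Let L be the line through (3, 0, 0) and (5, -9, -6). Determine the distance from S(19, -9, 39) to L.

3√193

A direction vector is d = (2, -9, -6).
AP = (16, -9, 39); AP·d = -121, |AP|² = 1858, |d|² = 121.
distance² = |AP|² − (AP·d)²/|d|² = 1858 − 14641/121 = 1737, so the distance is 3√193.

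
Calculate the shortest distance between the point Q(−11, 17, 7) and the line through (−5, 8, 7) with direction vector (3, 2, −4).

Direction vector d = (3, 2, −4).
AP = (−6, 9, 0); AP·d = 0, |AP|² = 117, |d|² = 29.
distance² = |AP|² − (AP·d)²/|d|² = 117 − 0/29 = 117, so the distance is 3√13.

3√13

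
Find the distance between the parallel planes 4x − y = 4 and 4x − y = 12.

8/√17

With common normal n = (4, −1, 0) (|n| = √17), the distance is |4 − 12|/|n| = 8/√17.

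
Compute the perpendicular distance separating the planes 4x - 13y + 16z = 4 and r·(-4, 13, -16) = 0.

Divide the second equation by -1 to match normals: 4x - 13y + 16z = 0.
Both planes have normal n = (4, -13, 16), |n| = 21. Any point on the first plane is at distance |0 − 4|/|n| = 4/21 from the second.

4/21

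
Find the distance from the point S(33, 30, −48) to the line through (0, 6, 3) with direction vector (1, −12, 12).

Direction vector d = (1, −12, 12).
AP = (33, 24, −51); AP·d = -867, |AP|² = 4266, |d|² = 289.
distance² = |AP|² − (AP·d)²/|d|² = 4266 − 751689/289 = 1665, so the distance is 3√185.

3√185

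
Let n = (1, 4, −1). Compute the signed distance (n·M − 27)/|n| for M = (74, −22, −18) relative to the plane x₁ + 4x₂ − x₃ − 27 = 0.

-23/(3√2)

n·M − 27 = -23.
|n| = 3√2, so the signed distance is -23/(3√2).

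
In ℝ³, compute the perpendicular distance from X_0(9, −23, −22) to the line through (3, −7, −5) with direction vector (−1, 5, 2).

√101

Direction vector d = (−1, 5, 2).
AP = (6, −16, −17), and AP × d = (53, 5, 14).
|AP × d|² = 3030 and |d|² = 30, so the distance is √(3030/30) = √101.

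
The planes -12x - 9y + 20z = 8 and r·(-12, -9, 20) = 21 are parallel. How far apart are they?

13/25

With common normal n = (-12, -9, 20) (|n| = 25), the distance is |8 − 21|/|n| = 13/25.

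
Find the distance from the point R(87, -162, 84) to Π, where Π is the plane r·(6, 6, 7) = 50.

Normal vector n = (6, 6, 7), and n·(87, -162, 84) - 50 = 88.
|n| = √(36 + 36 + 49) = 11, so the distance is |88|/11 = 8.

8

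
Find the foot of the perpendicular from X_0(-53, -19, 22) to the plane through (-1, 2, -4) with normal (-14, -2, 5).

(3, -11, 2)

The perpendicular from X_0 has direction n = (-14, -2, 5): r = (-53, -19, 22) + λ(-14, -2, 5).
Substitute into the plane: n·(X_0 + λn) = -10 gives 890 + 225λ = -10, so λ = -4.
Foot = (-53, -19, 22) + (-4)·(-14, -2, 5) = (3, -11, 2).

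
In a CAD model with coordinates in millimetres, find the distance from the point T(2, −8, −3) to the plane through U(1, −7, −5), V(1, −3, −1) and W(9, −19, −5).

UV = (0, 4, 4) and UW = (8, −12, 0), so a normal is n = UV × UW = (48, 32, −32).
Then n·(2, −8, −3) − (−16) = −48.
|n| = √(2304 + 1024 + 1024) = 16√17, so the distance is |-48|/(16√17) = 3√17/17.

3/√17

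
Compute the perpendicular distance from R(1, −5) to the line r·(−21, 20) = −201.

d = |(-21)·1 + 20·(-5) − (-201)| / √(441 + 400) = |80|/29 = 80/29.

80/29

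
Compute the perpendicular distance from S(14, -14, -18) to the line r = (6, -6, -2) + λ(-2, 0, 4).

8

Direction vector d = (-2, 0, 4).
AP = (8, -8, -16), and AP × d = (-32, 0, -16).
|AP × d|² = 1280 and |d|² = 20, so the distance is √(1280/20) = √64 = 8.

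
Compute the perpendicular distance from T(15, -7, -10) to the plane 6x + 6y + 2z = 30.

√19/19

n = (6, 6, 2); n·P − 30 = -2; |n| = 2√19; distance = 2/(2√19) = √19/19.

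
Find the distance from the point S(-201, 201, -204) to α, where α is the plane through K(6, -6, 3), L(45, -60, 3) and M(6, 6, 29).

9

KL = (39, -54, 0) and KM = (0, 12, 26), so a normal is n = KL × KM = (-1404, -1014, 468).
n = (-1404, -1014, 468); n·P − (-936) = -16146; |n| = 1794; distance = 16146/1794 = 9.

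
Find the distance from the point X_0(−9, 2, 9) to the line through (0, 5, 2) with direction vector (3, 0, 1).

3√11

Direction vector d = (3, 0, 1).
AP = (−9, −3, 7); AP·d = -20, |AP|² = 139, |d|² = 10.
distance² = |AP|² − (AP·d)²/|d|² = 139 − 400/10 = 99, so the distance is 3√11.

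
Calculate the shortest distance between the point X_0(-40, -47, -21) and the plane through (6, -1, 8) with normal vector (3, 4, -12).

2

The plane has equation n·(r − (6, -1, 8)) = 0, i.e. n·r = -82.
d = |3·(-40) + 4·(-47) + (-12)·(-21) − (-82)| / √(9 + 16 + 144) = |26| / 13 = 2.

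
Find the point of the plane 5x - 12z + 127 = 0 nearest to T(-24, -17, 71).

(1, -17, 11)

The perpendicular from T has direction n = (5, 0, -12): r = (-24, -17, 71) + μ(5, 0, -12).
Substitute into the plane: n·(T + μn) = -127 gives -972 + 169μ = -127, so μ = 5.
Foot = (-24, -17, 71) + 5·(5, 0, -12) = (1, -17, 11).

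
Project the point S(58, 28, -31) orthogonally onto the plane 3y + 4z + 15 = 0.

(58, 31, -27)

n = (0, 3, 4), |n|² = 25, and n·S − (-15) = -25.
t = -25/25 = -1, so the foot is S − t·n = (58, 28, -31) − (-1)·(0, 3, 4) = (58, 31, -27).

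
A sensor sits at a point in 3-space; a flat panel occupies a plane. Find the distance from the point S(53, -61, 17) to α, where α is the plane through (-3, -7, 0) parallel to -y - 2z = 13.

Parallel planes share the normal n = (0, -1, -2); since (-3, -7, 0) lies on the plane, its equation is -y - 2z = 7.
n = (0, -1, -2); n·P − 7 = 20; |n| = √5; distance = 20/√5 = 4√5.

4√5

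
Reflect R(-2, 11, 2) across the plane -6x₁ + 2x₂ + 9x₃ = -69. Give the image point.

With n = (-6, 2, 9), the signed offset is (n·R − (-69))/|n|² = 121/121 = 1.
R' = R − 2t·n = (-2, 11, 2) − 2·(-6, 2, 9) = (10, 7, -16).

(10, 7, -16)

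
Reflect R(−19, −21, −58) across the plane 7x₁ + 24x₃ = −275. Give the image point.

(9, -21, 38)

With n = (7, 0, 24), the signed offset is (n·R − (-275))/|n|² = -1250/625 = -2.
R' = R − 2t·n = (−19, −21, −58) − (-4)·(7, 0, 24) = (9, −21, 38).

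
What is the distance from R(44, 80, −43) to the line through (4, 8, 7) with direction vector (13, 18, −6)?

Direction vector d = (13, 18, −6).
AP = (40, 72, −50); AP·d = 2116, |AP|² = 9284, |d|² = 529.
distance² = |AP|² − (AP·d)²/|d|² = 9284 − 4477456/529 = 820, so the distance is 2√205.

2√205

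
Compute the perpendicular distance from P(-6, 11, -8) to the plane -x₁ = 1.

5

Normal vector n = (-1, 0, 0), and n·(-6, 11, -8) - 1 = 5.
|n| = √(1 + 0 + 0) = 1, so the distance is |5|/1 = 5.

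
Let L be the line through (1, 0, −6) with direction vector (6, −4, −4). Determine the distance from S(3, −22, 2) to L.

22

Direction vector d = (6, −4, −4).
AP = (2, −22, 8), and AP × d = (120, 56, 124).
|AP × d|² = 32912 and |d|² = 68, so the distance is √(32912/68) = √484 = 22.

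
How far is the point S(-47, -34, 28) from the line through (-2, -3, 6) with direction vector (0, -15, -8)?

Direction vector d = (0, -15, -8).
AP = (-45, -31, 22), and AP × d = (578, -360, 675).
|AP × d|² = 919309 and |d|² = 289, so the distance is √(919309/289) = √3181.

√3181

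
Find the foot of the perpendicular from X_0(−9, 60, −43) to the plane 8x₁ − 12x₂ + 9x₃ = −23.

The perpendicular from X_0 has direction n = (8, −12, 9): r = (−9, 60, −43) + λ(8, −12, 9).
Substitute into the plane: n·(X_0 + λn) = -23 gives -1179 + 289λ = -23, so λ = 4.
Foot = (−9, 60, −43) + 4·(8, −12, 9) = (23, 12, −7).

(23, 12, -7)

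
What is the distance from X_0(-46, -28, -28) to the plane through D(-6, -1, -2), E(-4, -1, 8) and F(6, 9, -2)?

12/√62

DE = (2, 0, 10) and DF = (12, 10, 0), so a normal is n = DE × DF = (-100, 120, 20).
d = |(-100)·(-46) + 120·(-28) + 20·(-28) − 440| / √(10000 + 14400 + 400) = |240| / (20√62) = 12/√62.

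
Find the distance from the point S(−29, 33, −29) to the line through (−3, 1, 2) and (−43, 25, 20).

2√509

A direction vector is d = (−40, 24, 18).
AP = (−26, 32, −31); AP·d = 1250, |AP|² = 2661, |d|² = 2500.
distance² = |AP|² − (AP·d)²/|d|² = 2661 − 1562500/2500 = 2036, so the distance is 2√509.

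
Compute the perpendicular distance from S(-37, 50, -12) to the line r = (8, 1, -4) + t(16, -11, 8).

√521

Direction vector d = (16, -11, 8).
AP = (-45, 49, -8); AP·d = -1323, |AP|² = 4490, |d|² = 441.
distance² = |AP|² − (AP·d)²/|d|² = 4490 − 1750329/441 = 521, so the distance is √521.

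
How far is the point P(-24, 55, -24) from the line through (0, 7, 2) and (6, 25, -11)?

A direction vector is d = (6, 18, -13).
AP = (-24, 48, -26); AP·d = 1058, |AP|² = 3556, |d|² = 529.
distance² = |AP|² − (AP·d)²/|d|² = 3556 − 1119364/529 = 1440, so the distance is 12√10.

12√10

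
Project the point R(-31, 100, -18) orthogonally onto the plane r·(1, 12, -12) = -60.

n = (1, 12, -12), |n|² = 289, and n·R − (-60) = 1445.
t = 1445/289 = 5, so the foot is R − t·n = (-31, 100, -18) − 5·(1, 12, -12) = (-36, 40, 42).

(-36, 40, 42)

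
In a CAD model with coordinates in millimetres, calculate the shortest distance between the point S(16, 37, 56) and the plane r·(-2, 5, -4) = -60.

11√5/15

Normal vector n = (-2, 5, -4), and n·(16, 37, 56) - (-60) = -11.
|n| = √(4 + 25 + 16) = 3√5, so the distance is |-11|/(3√5) = 11√5/15.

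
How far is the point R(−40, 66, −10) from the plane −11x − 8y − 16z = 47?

Normal vector n = (−11, −8, −16), and n·(−40, 66, −10) − 47 = 25.
|n| = √(121 + 64 + 256) = 21, so the distance is |25|/21 = 25/21.

25/21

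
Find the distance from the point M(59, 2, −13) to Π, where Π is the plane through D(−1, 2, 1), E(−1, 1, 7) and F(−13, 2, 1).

14√37/37

DE = (0, −1, 6) and DF = (−12, 0, 0), so a normal is n = DE × DF = (0, −72, −12).
n = (0, −72, −12); n·P − (-156) = 168; |n| = 12√37; distance = 168/(12√37) = 14√37/37.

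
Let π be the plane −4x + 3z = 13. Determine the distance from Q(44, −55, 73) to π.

6

n = (−4, 0, 3); n·P − 13 = 30; |n| = 5; distance = 30/5 = 6.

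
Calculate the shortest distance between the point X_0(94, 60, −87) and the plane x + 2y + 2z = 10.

10

Normal vector n = (1, 2, 2), and n·(94, 60, −87) − 10 = 30.
|n| = √(1 + 4 + 4) = 3, so the distance is |30|/3 = 10.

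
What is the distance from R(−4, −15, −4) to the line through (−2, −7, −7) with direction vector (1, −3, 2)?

Direction vector d = (1, −3, 2).
AP = (−2, −8, 3), and AP × d = (−7, 7, 14).
|AP × d|² = 294 and |d|² = 14, so the distance is √(294/14) = √21.

√21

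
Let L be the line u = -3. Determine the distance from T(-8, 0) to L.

d = |1·(-8) + 0·0 − (-3)| / √(1 + 0) = |-5|/1 = 5.

5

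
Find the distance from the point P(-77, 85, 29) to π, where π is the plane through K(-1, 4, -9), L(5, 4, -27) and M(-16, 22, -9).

5√65/13

KL = (6, 0, -18) and KM = (-15, 18, 0), so a normal is n = KL × KM = (324, 270, 108).
d = |324·(-77) + 270·85 + 108·29 − (-216)| / √(104976 + 72900 + 11664) = |1350| / (54√65) = 5√65/13.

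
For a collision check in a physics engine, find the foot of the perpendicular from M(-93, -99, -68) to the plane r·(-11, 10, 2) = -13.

(-487/5, -95, -336/5)

n = (-11, 10, 2), |n|² = 225, and n·M − (-13) = -90.
t = -90/225 = -2/5, so the foot is M − t·n = (-93, -99, -68) − (-2/5)·(-11, 10, 2) = (-487/5, -95, -336/5).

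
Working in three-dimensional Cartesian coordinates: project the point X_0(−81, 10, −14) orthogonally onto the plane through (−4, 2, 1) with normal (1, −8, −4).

The perpendicular from X_0 has direction n = (1, −8, −4): r = (−81, 10, −14) + μ(1, −8, −4).
Substitute into the plane: n·(X_0 + μn) = -24 gives -105 + 81μ = -24, so μ = 1.
Foot = (−81, 10, −14) + 1·(1, −8, −4) = (−80, 2, −18).

(-80, 2, -18)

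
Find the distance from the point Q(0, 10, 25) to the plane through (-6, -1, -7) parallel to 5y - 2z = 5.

9√29/29

Parallel planes share the normal n = (0, 5, -2); since (-6, -1, -7) lies on the plane, its equation is 5y - 2z = 9.
Then n·(0, 10, 25) - 9 = -9.
|n| = √(0 + 25 + 4) = √29, so the distance is |-9|/√29 = 9√29/29.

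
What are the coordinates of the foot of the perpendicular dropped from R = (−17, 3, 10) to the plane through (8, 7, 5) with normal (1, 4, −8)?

The perpendicular from R has direction n = (1, 4, −8): r = (−17, 3, 10) + t(1, 4, −8).
Substitute into the plane: n·(R + tn) = -4 gives -85 + 81t = -4, so t = 1.
Foot = (−17, 3, 10) + 1·(1, 4, −8) = (−16, 7, 2).

(-16, 7, 2)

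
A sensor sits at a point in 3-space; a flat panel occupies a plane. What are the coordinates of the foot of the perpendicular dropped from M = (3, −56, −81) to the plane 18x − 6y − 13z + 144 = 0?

(-51, -38, -42)

The perpendicular from M has direction n = (18, −6, −13): r = (3, −56, −81) + μ(18, −6, −13).
Substitute into the plane: n·(M + μn) = -144 gives 1443 + 529μ = -144, so μ = -3.
Foot = (3, −56, −81) + (-3)·(18, −6, −13) = (−51, −38, −42).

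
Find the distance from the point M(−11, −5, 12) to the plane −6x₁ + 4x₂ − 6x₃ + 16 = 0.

Normal vector n = (−6, 4, −6), and n·(−11, −5, 12) − (−16) = −10.
|n| = √(36 + 16 + 36) = 2√22, so the distance is |-10|/(2√22) = 5/√22.

5√22/22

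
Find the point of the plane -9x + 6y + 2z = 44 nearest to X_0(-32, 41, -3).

n = (-9, 6, 2), |n|² = 121, and n·X_0 − 44 = 484.
t = 484/121 = 4, so the foot is X_0 − t·n = (-32, 41, -3) − 4·(-9, 6, 2) = (4, 17, -11).

(4, 17, -11)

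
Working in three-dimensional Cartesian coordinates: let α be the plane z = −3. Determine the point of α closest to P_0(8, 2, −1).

n = (0, 0, 1), |n|² = 1, and n·P_0 − (-3) = 2.
t = 2/1 = 2, so the foot is P_0 − t·n = (8, 2, −1) − 2·(0, 0, 1) = (8, 2, −3).

(8, 2, -3)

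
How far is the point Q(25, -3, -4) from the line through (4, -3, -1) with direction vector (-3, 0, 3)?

9√2

Direction vector d = (-3, 0, 3).
AP = (21, 0, -3), and AP × d = (0, -54, 0).
|AP × d|² = 2916 and |d|² = 18, so the distance is √(2916/18) = √162 = 9√2.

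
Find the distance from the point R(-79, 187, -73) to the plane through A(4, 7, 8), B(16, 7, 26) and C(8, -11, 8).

AB = (12, 0, 18) and AC = (4, -18, 0), so a normal is n = AB × AC = (324, 72, -216).
d = |324·(-79) + 72·187 + (-216)·(-73) − 72| / √(104976 + 5184 + 46656) = |3564| / 396 = 9.

9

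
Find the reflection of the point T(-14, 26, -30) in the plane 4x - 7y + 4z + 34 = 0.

With n = (4, -7, 4), the signed offset is (n·T − (-34))/|n|² = -324/81 = -4.
T' = T − 2t·n = (-14, 26, -30) − (-8)·(4, -7, 4) = (18, -30, 2).

(18, -30, 2)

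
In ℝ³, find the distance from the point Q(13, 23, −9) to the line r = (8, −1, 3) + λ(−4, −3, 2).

√281

Direction vector d = (−4, −3, 2).
AP = (5, 24, −12); AP·d = -116, |AP|² = 745, |d|² = 29.
distance² = |AP|² − (AP·d)²/|d|² = 745 − 13456/29 = 281, so the distance is √281.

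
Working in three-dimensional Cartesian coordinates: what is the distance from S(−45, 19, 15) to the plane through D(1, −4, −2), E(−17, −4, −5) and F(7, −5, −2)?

DE = (−18, 0, −3) and DF = (6, −1, 0), so a normal is n = DE × DF = (−3, −18, 18).
d = |(-3)·(-45) + (-18)·19 + 18·15 − 33| / √(9 + 324 + 324) = |30| / (3√73) = 10√73/73.

10/√73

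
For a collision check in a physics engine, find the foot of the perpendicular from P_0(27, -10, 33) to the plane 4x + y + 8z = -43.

n = (4, 1, 8), |n|² = 81, and n·P_0 − (-43) = 405.
t = 405/81 = 5, so the foot is P_0 − t·n = (27, -10, 33) − 5·(4, 1, 8) = (7, -15, -7).

(7, -15, -7)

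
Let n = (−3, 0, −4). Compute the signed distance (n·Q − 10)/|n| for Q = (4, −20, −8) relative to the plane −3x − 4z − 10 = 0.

2

n·Q − 10 = 10.
|n| = 5, so the signed distance is 10/5 = 2.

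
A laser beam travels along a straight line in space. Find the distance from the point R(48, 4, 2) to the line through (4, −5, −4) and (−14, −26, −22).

A direction vector is d = (−18, −21, −18).
AP = (44, 9, 6), and AP × d = (−36, 684, −762).
|AP × d|² = 1049796 and |d|² = 1089, so the distance is √(1049796/1089) = √964 = 2√241.

2√241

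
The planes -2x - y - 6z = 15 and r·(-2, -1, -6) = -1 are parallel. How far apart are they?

16√41/41

Both planes have normal n = (-2, -1, -6), |n| = √41. Any point on the first plane is at distance |(-1) − 15|/|n| = 16/√41 from the second.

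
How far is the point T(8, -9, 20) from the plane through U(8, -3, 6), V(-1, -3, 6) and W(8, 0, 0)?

2√5/5

UV = (-9, 0, 0) and UW = (0, 3, -6), so a normal is n = UV × UW = (0, -54, -27).
Then n·(8, -9, 20) - 0 = -54.
|n| = √(0 + 2916 + 729) = 27√5, so the distance is |-54|/(27√5) = 2√5/5.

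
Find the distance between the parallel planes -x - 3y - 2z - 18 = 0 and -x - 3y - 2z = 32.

With common normal n = (-1, -3, -2) (|n| = √14), the distance is |18 − 32|/|n| = 14/√14 = √14.

√14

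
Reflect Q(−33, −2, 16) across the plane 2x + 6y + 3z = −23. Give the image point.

With n = (2, 6, 3), the signed offset is (n·Q − (-23))/|n|² = -7/49 = -1/7.
Q' = Q − 2t·n = (−33, −2, 16) − (-2/7)·(2, 6, 3) = (−227/7, −2/7, 118/7).

(-227/7, -2/7, 118/7)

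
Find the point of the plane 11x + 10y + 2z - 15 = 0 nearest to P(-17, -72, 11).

(27, -32, 19)

n = (11, 10, 2), |n|² = 225, and n·P − 15 = -900.
t = -900/225 = -4, so the foot is P − t·n = (-17, -72, 11) − (-4)·(11, 10, 2) = (27, -32, 19).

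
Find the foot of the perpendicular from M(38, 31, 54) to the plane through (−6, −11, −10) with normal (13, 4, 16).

(-14, 15, -10)

n = (13, 4, 16), |n|² = 441, and n·M − (-282) = 1764.
t = 1764/441 = 4, so the foot is M − t·n = (38, 31, 54) − 4·(13, 4, 16) = (−14, 15, −10).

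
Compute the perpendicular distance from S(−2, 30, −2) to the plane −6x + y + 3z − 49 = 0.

13√46/46

d = |(-6)·(-2) + 1·30 + 3·(-2) − 49| / √(36 + 1 + 9) = |-13| / √46 = 13√46/46.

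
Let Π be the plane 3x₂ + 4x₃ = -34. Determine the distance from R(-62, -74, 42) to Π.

n = (0, 3, 4); n·P − (-34) = -20; |n| = 5; distance = 20/5 = 4.

4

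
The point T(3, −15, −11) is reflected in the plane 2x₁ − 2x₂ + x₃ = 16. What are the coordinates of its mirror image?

With n = (2, −2, 1), the signed offset is (n·T − 16)/|n|² = 9/9 = 1.
T' = T − 2t·n = (3, −15, −11) − 2·(2, −2, 1) = (−1, −11, −13).

(-1, -11, -13)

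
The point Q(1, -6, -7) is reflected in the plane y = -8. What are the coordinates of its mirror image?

With n = (0, 1, 0), the signed offset is (n·Q − (-8))/|n|² = 2/1 = 2.
Q' = Q − 2t·n = (1, -6, -7) − 4·(0, 1, 0) = (1, -10, -7).

(1, -10, -7)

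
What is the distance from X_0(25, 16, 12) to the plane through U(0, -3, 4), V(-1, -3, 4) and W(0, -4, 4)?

8

UV = (-1, 0, 0) and UW = (0, -1, 0), so a normal is n = UV × UW = (0, 0, 1).
n = (0, 0, 1); n·P − 4 = 8; |n| = 1; distance = 8/1 = 8.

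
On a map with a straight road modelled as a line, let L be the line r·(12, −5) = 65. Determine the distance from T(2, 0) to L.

The normal to the line is n = (12, −5) with |n| = 13.
|n·T − 65| = |24 − 65| = 41, so the distance is 41/13.

41/13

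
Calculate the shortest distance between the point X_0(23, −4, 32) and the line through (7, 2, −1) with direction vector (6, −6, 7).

Direction vector d = (6, −6, 7).
AP = (16, −6, 33), and AP × d = (156, 86, −60).
|AP × d|² = 35332 and |d|² = 121, so the distance is √(35332/121) = √292 = 2√73.

2√73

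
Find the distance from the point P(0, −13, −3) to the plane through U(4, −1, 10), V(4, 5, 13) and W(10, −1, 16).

UV = (0, 6, 3) and UW = (6, 0, 6), so a normal is n = UV × UW = (36, 18, −36).
d = |36·0 + 18·(-13) + (-36)·(-3) − (-234)| / √(1296 + 324 + 1296) = |108| / 54 = 2.

2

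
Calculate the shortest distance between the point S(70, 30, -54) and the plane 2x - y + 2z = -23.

25/3

Normal vector n = (2, -1, 2), and n·(70, 30, -54) - (-23) = 25.
|n| = √(4 + 1 + 4) = 3, so the distance is |25|/3 = 25/3.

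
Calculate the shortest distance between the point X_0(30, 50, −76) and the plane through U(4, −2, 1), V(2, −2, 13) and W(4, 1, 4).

UV = (−2, 0, 12) and UW = (0, 3, 3), so a normal is n = UV × UW = (−36, 6, −6).
n = (−36, 6, −6); n·P − (-162) = -162; |n| = 6√38; distance = 162/(6√38) = 27√38/38.

27/√38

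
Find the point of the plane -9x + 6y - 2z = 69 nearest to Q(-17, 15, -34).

(1, 3, -30)

The perpendicular from Q has direction n = (-9, 6, -2): r = (-17, 15, -34) + μ(-9, 6, -2).
Substitute into the plane: n·(Q + μn) = 69 gives 311 + 121μ = 69, so μ = -2.
Foot = (-17, 15, -34) + (-2)·(-9, 6, -2) = (1, 3, -30).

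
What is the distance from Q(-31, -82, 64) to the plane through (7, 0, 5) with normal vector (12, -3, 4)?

The plane has equation n·(r − (7, 0, 5)) = 0, i.e. n·r = 104.
Then n·(-31, -82, 64) - 104 = 26.
|n| = √(144 + 9 + 16) = 13, so the distance is |26|/13 = 2.

2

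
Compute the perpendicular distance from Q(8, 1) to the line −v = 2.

The normal to the line is n = (0, −1) with |n| = 1.
|n·Q − 2| = |-1 − 2| = 3, so the distance is 3/1 = 3.

3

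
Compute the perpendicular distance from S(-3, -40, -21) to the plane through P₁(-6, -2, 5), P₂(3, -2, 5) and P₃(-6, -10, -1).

2

P₁P₂ = (9, 0, 0) and P₁P₃ = (0, -8, -6), so a normal is n = P₁P₂ × P₁P₃ = (0, 54, -72).
n = (0, 54, -72); n·P − (-468) = -180; |n| = 90; distance = 180/90 = 2.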